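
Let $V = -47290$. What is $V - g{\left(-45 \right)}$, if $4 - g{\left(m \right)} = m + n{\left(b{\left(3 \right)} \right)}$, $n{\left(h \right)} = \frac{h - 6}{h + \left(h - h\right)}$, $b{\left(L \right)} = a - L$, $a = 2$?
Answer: $-47332$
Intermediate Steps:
$b{\left(L \right)} = 2 - L$
$n{\left(h \right)} = \frac{-6 + h}{h}$ ($n{\left(h \right)} = \frac{-6 + h}{h + 0} = \frac{-6 + h}{h}$)
$g{\left(m \right)} = -3 - m$ ($g{\left(m \right)} = 4 - \left(m + \frac{-6 + \left(2 - 3\right)}{2 - 3}\right) = 4 - \left(m + \frac{-6 - 1}{-1}\right) = 4 - \left(m - -7\right) = 4 - \left(m + 7\right) = 4 - \left(7 + m\right) = -3 - m$)
$V - g{\left(-45 \right)} = -47290 - \left(-3 - -45\right) = -47290 - \left(-3 + 45\right) = -47290 - 42 = -47332$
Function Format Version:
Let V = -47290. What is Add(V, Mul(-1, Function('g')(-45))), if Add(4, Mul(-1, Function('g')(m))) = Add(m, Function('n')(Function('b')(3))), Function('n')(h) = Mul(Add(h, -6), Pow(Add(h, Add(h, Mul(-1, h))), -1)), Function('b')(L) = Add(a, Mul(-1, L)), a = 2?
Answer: -47332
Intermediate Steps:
Function('b')(L) = Add(2, Mul(-1, L))
Function('n')(h) = Mul(Pow(h, -1), Add(-6, h)) (Function('n')(h) = Mul(Add(-6, h), Pow(Add(h, 0), -1)) = Mul(Add(-6, h), Pow(h, -1)) = Mul(Pow(h, -1), Add(-6, h)))
Function('g')(m) = Add(-3, Mul(-1, m)) (Function('g')(m) = Add(4, Mul(-1, Add(m, Mul(Pow(Add(2, Mul(-1, 3)), -1), Add(-6, Add(2, Mul(-1, 3))))))) = Add(4, Mul(-1, Add(m, Mul(Pow(Add(2, -3), -1), Add(-6, Add(2, -3)))))) = Add(4, Mul(-1, Add(m, Mul(Pow(-1, -1), Add(-6, -1))))) = Add(4, Mul(-1, Add(m, Mul(-1, -7)))) = Add(4, Mul(-1, Add(m, 7))) = Add(4, Mul(-1, Add(7, m))) = Add(4, Add(-7, Mul(-1, m))) = Add(-3, Mul(-1, m)))
Add(V, Mul(-1, Function('g')(-45))) = Add(-47290, Mul(-1, Add(-3, Mul(-1, -45)))) = Add(-47290, Mul(-1, Add(-3, 45))) = Add(-47290, Mul(-1, 42)) = Add(-47290, -42) = -47332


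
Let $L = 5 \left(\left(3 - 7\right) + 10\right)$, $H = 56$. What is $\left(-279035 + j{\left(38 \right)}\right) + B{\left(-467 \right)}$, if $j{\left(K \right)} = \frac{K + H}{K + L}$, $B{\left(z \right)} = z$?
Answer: $- \frac{9503021}{34} \approx -2.795 \cdot 10^{5}$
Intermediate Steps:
$L = 30$ ($L = 5 \left(\left(3 - 7\right) + 10\right) = 5 \left(-4 + 10\right) = 5 \cdot 6 = 30$)
$j{\left(K \right)} = \frac{56 + K}{30 + K}$ ($j{\left(K \right)} = \frac{K + 56}{K + 30} = \frac{56 + K}{30 + K}$)
$\left(-279035 + j{\left(38 \right)}\right) + B{\left(-467 \right)} = \left(-279035 + \frac{56 + 38}{30 + 38}\right) - 467 = \left(-279035 + \frac{1}{68} \cdot 94\right) - 467 = \left(-279035 + \frac{47}{34}\right) - 467 = - \frac{9487143}{34} - 467 = - \frac{9503021}{34}$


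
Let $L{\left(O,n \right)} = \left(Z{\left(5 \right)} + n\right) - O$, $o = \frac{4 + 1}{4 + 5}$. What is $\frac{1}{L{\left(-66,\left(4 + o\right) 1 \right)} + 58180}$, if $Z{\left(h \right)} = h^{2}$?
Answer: $\frac{9}{524480} \approx 1.716 \cdot 10^{-5}$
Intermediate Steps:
$o = \frac{5}{9} \approx 0.55556$
$L{\left(O,n \right)} = 25 + n - O$ ($L{\left(O,n \right)} = \left(5^{2} + n\right) - O = \left(25 + n\right) - O = 25 + n - O$)
$\frac{1}{L{\left(-66,\left(4 + o\right) 1 \right)} + 58180} = \frac{1}{\left(25 + \left(4 + \frac{5}{9}\right) 1 - -66\right) + 58180} = \frac{1}{\left(25 + \frac{41}{9} \cdot 1 + 66\right) + 58180} = \frac{1}{\left(25 + \frac{41}{9} + 66\right) + 58180} = \frac{1}{\frac{860}{9} + 58180} = \frac{1}{\frac{524480}{9}} = \frac{9}{524480}$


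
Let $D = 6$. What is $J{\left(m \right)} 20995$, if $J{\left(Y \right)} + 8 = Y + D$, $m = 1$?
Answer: $-20995$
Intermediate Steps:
$J{\left(Y \right)} = -2 + Y$ ($J{\left(Y \right)} = -8 + \left(Y + 6\right) = -8 + \left(6 + Y\right) = -2 + Y$)
$J{\left(m \right)} 20995 = \left(-2 + 1\right) 20995 = \left(-1\right) 20995 = -20995$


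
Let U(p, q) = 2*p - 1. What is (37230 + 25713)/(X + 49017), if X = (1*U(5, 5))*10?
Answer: 20981/16369 ≈ 1.2818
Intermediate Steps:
U(p, q) = -1 + 2*p
X = 90 (X = (1*(-1 + 2*5))*10 = (1*(-1 + 10))*10 = (1*9)*10 = 9*10 = 90)
(37230 + 25713)/(X + 49017) = (37230 + 25713)/(90 + 49017) = 62943/49107 = 62943*(1/49107) = 20981/16369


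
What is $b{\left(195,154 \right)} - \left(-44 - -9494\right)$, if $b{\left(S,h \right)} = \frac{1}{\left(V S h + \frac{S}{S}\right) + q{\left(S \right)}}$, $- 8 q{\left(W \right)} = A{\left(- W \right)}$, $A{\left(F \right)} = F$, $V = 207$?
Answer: $- \frac{469947394342}{49729883} \approx -9450.0$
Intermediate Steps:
$q{\left(W \right)} = \frac{W}{8}$ ($q{\left(W \right)} = - \frac{\left(-1\right) W}{8} = \frac{W}{8}$)
$b{\left(S,h \right)} = \frac{1}{1 + \frac{S}{8} + 207 S h}$ ($b{\left(S,h \right)} = \frac{1}{\left(207 S h + \frac{S}{S}\right) + \frac{S}{8}} = \frac{1}{\left(207 S h + 1\right) + \frac{S}{8}} = \frac{1}{\left(1 + 207 S h\right) + \frac{S}{8}} = \frac{1}{1 + \frac{S}{8} + 207 S h}$)
$b{\left(195,154 \right)} - \left(-44 - -9494\right) = \frac{8}{8 + 195 + 1656 \cdot 195 \cdot 154} - \left(-44 - -9494\right) = \frac{8}{8 + 195 + 49729680} - \left(-44 + 9494\right) = \frac{8}{49729883} - 9450 = - \frac{469947394342}{49729883}$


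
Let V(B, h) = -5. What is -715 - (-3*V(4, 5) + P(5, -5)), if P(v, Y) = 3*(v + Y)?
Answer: -730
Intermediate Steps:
P(v, Y) = 3*Y + 3*v (P(v, Y) = 3*(Y + v) = 3*Y + 3*v)
-715 - (-3*V(4, 5) + P(5, -5)) = -715 - (-3*(-5) + (3*(-5) + 3*5)) = -715 - (15 + (-15 + 15)) = -715 - (15 + 0) = -715 - 1*15 = -715 - 15 = -730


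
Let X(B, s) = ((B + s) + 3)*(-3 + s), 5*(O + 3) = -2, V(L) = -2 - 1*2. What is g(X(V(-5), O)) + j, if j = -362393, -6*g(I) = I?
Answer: -27179827/75 ≈ -3.6240e+5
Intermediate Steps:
V(L) = -4 (V(L) = -2 - 2 = -4)
O = -17/5 (O = -3 + (⅕)*(-2) = -3 - ⅖ = -17/5 ≈ -3.4000)
X(B, s) = (-3 + s)*(3 + B + s) (X(B, s) = (3 + B + s)*(-3 + s) = (-3 + s)*(3 + B + s))
g(I) = -I/6
g(X(V(-5), O)) + j = -(-9 + (-17/5)² - 3*(-4) - 4*(-17/5))/6 - 362393 = -(-9 + 289/25 + 12 + 68/5)/6 - 362393 = -⅙*704/25 - 362393 = -352/75 - 362393 = -27179827/75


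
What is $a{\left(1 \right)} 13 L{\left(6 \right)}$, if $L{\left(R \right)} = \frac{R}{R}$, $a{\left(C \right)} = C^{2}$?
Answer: $13$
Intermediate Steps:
$L{\left(R \right)} = 1$
$a{\left(1 \right)} 13 L{\left(6 \right)} = 1^{2} \cdot 13 \cdot 1 = 1 \cdot 13 \cdot 1 = 13 \cdot 1 = 13$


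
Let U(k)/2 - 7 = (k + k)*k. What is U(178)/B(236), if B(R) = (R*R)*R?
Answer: 63375/6572128 ≈ 0.0096430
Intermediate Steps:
B(R) = R**3 (B(R) = R**2*R = R**3)
U(k) = 14 + 4*k**2 (U(k) = 14 + 2*((k + k)*k) = 14 + 2*((2*k)*k) = 14 + 2*(2*k**2) = 14 + 4*k**2)
U(178)/B(236) = (14 + 4*178**2)/(236**3) = (14 + 4*31684)/13144256 = (14 + 126736)*(1/13144256) = 126750*(1/13144256) = 63375/6572128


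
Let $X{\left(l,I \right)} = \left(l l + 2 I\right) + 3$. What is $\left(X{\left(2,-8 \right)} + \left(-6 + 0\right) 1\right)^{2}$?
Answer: $225$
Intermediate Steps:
$X{\left(l,I \right)} = 3 + l^{2} + 2 I$ ($X{\left(l,I \right)} = \left(l^{2} + 2 I\right) + 3 = 3 + l^{2} + 2 I$)
$\left(X{\left(2,-8 \right)} + \left(-6 + 0\right) 1\right)^{2} = \left(\left(3 + 2^{2} + 2 \left(-8\right)\right) + \left(-6 + 0\right) 1\right)^{2} = \left(\left(3 + 4 - 16\right) - 6\right)^{2} = \left(-9 - 6\right)^{2} = \left(-15\right)^{2} = 225$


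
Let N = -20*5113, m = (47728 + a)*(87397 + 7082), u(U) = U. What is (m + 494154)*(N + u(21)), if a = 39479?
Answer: -842421173423373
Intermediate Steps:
m = 8239230153 (m = (47728 + 39479)*(87397 + 7082) = 87207*94479 = 8239230153)
N = -102260
(m + 494154)*(N + u(21)) = (8239230153 + 494154)*(-102260 + 21) = 8239724307*(-102239) = -842421173423373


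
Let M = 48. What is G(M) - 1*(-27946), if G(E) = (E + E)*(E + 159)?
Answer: 47818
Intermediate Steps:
G(E) = 2*E*(159 + E) (G(E) = (2*E)*(159 + E) = 2*E*(159 + E))
G(M) - 1*(-27946) = 2*48*(159 + 48) - 1*(-27946) = 2*48*207 + 27946 = 19872 + 27946 = 47818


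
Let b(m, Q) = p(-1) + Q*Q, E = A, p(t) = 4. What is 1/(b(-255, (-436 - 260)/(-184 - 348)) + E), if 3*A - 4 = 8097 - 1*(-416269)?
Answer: 53067/7506984026 ≈ 7.0690e-6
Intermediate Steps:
A = 424370/3 (A = 4/3 + (8097 - 1*(-416269))/3 = 4/3 + (8097 + 416269)/3 = 4/3 + (⅓)*424366 = 4/3 + 424366/3 = 424370/3 ≈ 1.4146e+5)
E = 424370/3 ≈ 1.4146e+5
b(m, Q) = 4 + Q² (b(m, Q) = 4 + Q*Q = 4 + Q²)
1/(b(-255, (-436 - 260)/(-184 - 348)) + E) = 1/((4 + ((-436 - 260)/(-184 - 348))²) + 424370/3) = 1/((4 + (-696/(-532))²) + 424370/3) = 1/((4 + (-696*(-1/532))²) + 424370/3) = 1/((4 + (174/133)²) + 424370/3) = 1/((4 + 30276/17689) + 424370/3) = 1/(101032/17689 + 424370/3) = 1/(7506984026/53067) = 53067/7506984026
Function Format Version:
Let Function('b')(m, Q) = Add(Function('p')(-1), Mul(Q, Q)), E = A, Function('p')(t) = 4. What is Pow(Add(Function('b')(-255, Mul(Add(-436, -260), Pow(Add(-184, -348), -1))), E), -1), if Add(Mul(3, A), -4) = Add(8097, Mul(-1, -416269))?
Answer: Rational(53067, 7506984026) ≈ 7.0690e-6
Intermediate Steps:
A = Rational(424370, 3) (A = Add(Rational(4, 3), Mul(Rational(1, 3), Add(8097, Mul(-1, -416269)))) = Add(Rational(4, 3), Mul(Rational(1, 3), Add(8097, 416269))) = Add(Rational(4, 3), Mul(Rational(1, 3), 424366)) = Add(Rational(4, 3), Rational(424366, 3)) = Rational(424370, 3) ≈ 1.4146e+5)
E = Rational(424370, 3) ≈ 1.4146e+5
Function('b')(m, Q) = Add(4, Pow(Q, 2)) (Function('b')(m, Q) = Add(4, Mul(Q, Q)) = Add(4, Pow(Q, 2)))
Pow(Add(Function('b')(-255, Mul(Add(-436, -260), Pow(Add(-184, -348), -1))), E), -1) = Pow(Add(Add(4, Pow(Mul(Add(-436, -260), Pow(Add(-184, -348), -1)), 2)), Rational(424370, 3)), -1) = Pow(Add(Add(4, Pow(Mul(-696, Pow(-532, -1)), 2)), Rational(424370, 3)), -1) = Pow(Add(Add(4, Pow(Mul(-696, Rational(-1, 532)), 2)), Rational(424370, 3)), -1) = Pow(Add(Add(4, Pow(Rational(174, 133), 2)), Rational(424370, 3)), -1) = Pow(Add(Add(4, Rational(30276, 17689)), Rational(424370, 3)), -1) = Pow(Add(Rational(101032, 17689), Rational(424370, 3)), -1) = Pow(Rational(7506984026, 53067), -1) = Rational(53067, 7506984026)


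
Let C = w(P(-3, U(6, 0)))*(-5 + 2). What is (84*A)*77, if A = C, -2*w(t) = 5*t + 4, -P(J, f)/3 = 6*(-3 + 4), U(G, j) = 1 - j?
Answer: -834372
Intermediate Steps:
P(J, f) = -18 (P(J, f) = -18*(-3 + 4) = -18)
w(t) = -2 - 5*t/2 (w(t) = -(5*t + 4)/2 = -(4 + 5*t)/2 = -2 - 5*t/2)
C = -129 (C = (-2 - 5/2*(-18))*(-5 + 2) = (-2 + 45)*(-3) = 43*(-3) = -129)
A = -129
(84*A)*77 = (84*(-129))*77 = -10836*77 = -834372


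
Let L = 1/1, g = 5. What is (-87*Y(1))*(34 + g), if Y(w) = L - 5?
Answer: 13572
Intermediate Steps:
L = 1
Y(w) = -4 (Y(w) = 1 - 5 = -4)
(-87*Y(1))*(34 + g) = (-87*(-4))*(34 + 5) = 348*39 = 13572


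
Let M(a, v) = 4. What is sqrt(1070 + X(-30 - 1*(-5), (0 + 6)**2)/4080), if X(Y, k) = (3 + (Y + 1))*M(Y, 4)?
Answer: sqrt(30922405)/170 ≈ 32.711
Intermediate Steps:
X(Y, k) = 16 + 4*Y (X(Y, k) = (3 + (Y + 1))*4 = (3 + (1 + Y))*4 = (4 + Y)*4 = 16 + 4*Y)
sqrt(1070 + X(-30 - 1*(-5), (0 + 6)**2)/4080) = sqrt(1070 + (16 + 4*(-30 - 1*(-5)))/4080) = sqrt(1070 + (16 + 4*(-30 + 5))*(1/4080)) = sqrt(1070 + (16 + 4*(-25))*(1/4080)) = sqrt(1070 + (16 - 100)*(1/4080)) = sqrt(1070 - 84*1/4080) = sqrt(1070 - 7/340) = sqrt(363793/340) = sqrt(30922405)/170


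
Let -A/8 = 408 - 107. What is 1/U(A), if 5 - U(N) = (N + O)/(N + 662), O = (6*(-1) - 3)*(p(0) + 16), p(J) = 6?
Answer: 873/3062 ≈ 0.28511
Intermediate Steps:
O = -198 (O = (6*(-1) - 3)*(6 + 16) = (-6 - 3)*22 = -9*22 = -198)
A = -2408 (A = -8*(408 - 107) = -8*301 = -2408)
U(N) = 5 - (-198 + N)/(662 + N) (U(N) = 5 - (N - 198)/(N + 662) = 5 - (-198 + N)/(662 + N))
1/U(A) = 1/(4*(877 - 2408)/(662 - 2408)) = 1/(4*(-1531)/(-1746)) = 1/(4*(-1/1746)*(-1531)) = 1/(3062/873) = 873/3062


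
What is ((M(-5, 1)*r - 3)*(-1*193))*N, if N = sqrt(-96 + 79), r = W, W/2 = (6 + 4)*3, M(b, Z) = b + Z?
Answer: 46899*I*sqrt(17) ≈ 1.9337e+5*I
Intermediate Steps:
M(b, Z) = Z + b
W = 60 (W = 2*((6 + 4)*3) = 2*(10*3) = 2*30 = 60)
r = 60
N = I*sqrt(17) (N = sqrt(-17) = I*sqrt(17) ≈ 4.1231*I)
((M(-5, 1)*r - 3)*(-1*193))*N = (((1 - 5)*60 - 3)*(-1*193))*(I*sqrt(17)) = ((-4*60 - 3)*(-193))*(I*sqrt(17)) = ((-240 - 3)*(-193))*(I*sqrt(17)) = (-243*(-193))*(I*sqrt(17)) = 46899*(I*sqrt(17)) = 46899*I*sqrt(17)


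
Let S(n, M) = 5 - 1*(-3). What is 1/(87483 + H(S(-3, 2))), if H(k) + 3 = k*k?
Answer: 1/87544 ≈ 1.1423e-5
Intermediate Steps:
S(n, M) = 8 (S(n, M) = 5 + 3 = 8)
H(k) = -3 + k² (H(k) = -3 + k*k = -3 + k²)
1/(87483 + H(S(-3, 2))) = 1/(87483 + (-3 + 8²)) = 1/(87483 + (-3 + 64)) = 1/(87483 + 61) = 1/87544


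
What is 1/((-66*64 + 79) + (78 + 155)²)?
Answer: 1/50144 ≈ 1.9943e-5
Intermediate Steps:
1/((-66*64 + 79) + (78 + 155)²) = 1/((-4224 + 79) + 233²) = 1/(-4145 + 54289) = 1/50144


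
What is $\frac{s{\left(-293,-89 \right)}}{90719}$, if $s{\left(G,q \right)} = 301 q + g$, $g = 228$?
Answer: $- \frac{26561}{90719} \approx -0.29278$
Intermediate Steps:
$s{\left(G,q \right)} = 228 + 301 q$ ($s{\left(G,q \right)} = 301 q + 228 = 228 + 301 q$)
$\frac{s{\left(-293,-89 \right)}}{90719} = \frac{228 + 301 \left(-89\right)}{90719} = \left(228 - 26789\right) \frac{1}{90719} = \left(-26561\right) \frac{1}{90719} = - \frac{26561}{90719}$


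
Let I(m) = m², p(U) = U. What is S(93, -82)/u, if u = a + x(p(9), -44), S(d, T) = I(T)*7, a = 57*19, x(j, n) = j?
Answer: 1681/39 ≈ 43.103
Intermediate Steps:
a = 1083
S(d, T) = 7*T² (S(d, T) = T²*7 = 7*T²)
u = 1092 (u = 1083 + 9 = 1092)
S(93, -82)/u = (7*(-82)²)/1092 = (7*6724)*(1/1092) = 47068*(1/1092) = 1681/39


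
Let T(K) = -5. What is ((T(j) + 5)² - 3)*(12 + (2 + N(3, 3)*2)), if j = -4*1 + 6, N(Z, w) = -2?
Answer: -30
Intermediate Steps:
j = 2 (j = -4 + 6 = 2)
((T(j) + 5)² - 3)*(12 + (2 + N(3, 3)*2)) = ((-5 + 5)² - 3)*(12 + (2 - 2*2)) = (0² - 3)*(12 + (2 - 4)) = (0 - 3)*(12 - 2) = -3*10 = -30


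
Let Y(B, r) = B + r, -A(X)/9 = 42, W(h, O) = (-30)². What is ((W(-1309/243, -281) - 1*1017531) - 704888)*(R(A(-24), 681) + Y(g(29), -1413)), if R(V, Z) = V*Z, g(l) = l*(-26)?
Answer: 446880509615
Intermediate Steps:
W(h, O) = 900
A(X) = -378 (A(X) = -9*42 = -378)
g(l) = -26*l
((W(-1309/243, -281) - 1*1017531) - 704888)*(R(A(-24), 681) + Y(g(29), -1413)) = ((900 - 1*1017531) - 704888)*(-378*681 + (-26*29 - 1413)) = ((900 - 1017531) - 704888)*(-257418 + (-754 - 1413)) = (-1016631 - 704888)*(-257418 - 2167) = -1721519*(-259585) = 446880509615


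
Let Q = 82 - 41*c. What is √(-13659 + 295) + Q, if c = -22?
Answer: 984 + 2*I*√3341 ≈ 984.0 + 115.6*I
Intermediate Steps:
Q = 984 (Q = 82 - 41*(-22) = 82 + 902 = 984)
√(-13659 + 295) + Q = √(-13659 + 295) + 984 = √(-13364) + 984 = 2*I*√3341 + 984 = 984 + 2*I*√3341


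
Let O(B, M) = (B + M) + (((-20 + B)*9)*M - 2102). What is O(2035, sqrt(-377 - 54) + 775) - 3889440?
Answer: 10165893 + 18136*I*sqrt(431) ≈ 1.0166e+7 + 3.7651e+5*I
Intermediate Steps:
O(B, M) = -2102 + B + M + M*(-180 + 9*B) (O(B, M) = (B + M) + ((-180 + 9*B)*M - 2102) = (B + M) + (M*(-180 + 9*B) - 2102) = (B + M) + (-2102 + M*(-180 + 9*B)) = -2102 + B + M + M*(-180 + 9*B))
O(2035, sqrt(-377 - 54) + 775) - 3889440 = (-2102 + 2035 - 179*(sqrt(-377 - 54) + 775) + 9*2035*(sqrt(-377 - 54) + 775)) - 3889440 = (-2102 + 2035 - 179*(sqrt(-431) + 775) + 9*2035*(sqrt(-431) + 775)) - 3889440 = (-2102 + 2035 - 179*(I*sqrt(431) + 775) + 9*2035*(I*sqrt(431) + 775)) - 3889440 = (-2102 + 2035 - 179*(775 + I*sqrt(431)) + 9*2035*(775 + I*sqrt(431))) - 3889440 = (-2102 + 2035 + (-138725 - 179*I*sqrt(431)) + (14194125 + 18315*I*sqrt(431))) - 3889440 = (14055333 + 18136*I*sqrt(431)) - 3889440 = 10165893 + 18136*I*sqrt(431)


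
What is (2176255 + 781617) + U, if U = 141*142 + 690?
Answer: 2978584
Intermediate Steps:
U = 20712 (U = 20022 + 690 = 20712)
(2176255 + 781617) + U = (2176255 + 781617) + 20712 = 2957872 + 20712 = 2978584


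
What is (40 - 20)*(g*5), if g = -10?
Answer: -1000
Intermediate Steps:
(40 - 20)*(g*5) = (40 - 20)*(-10*5) = 20*(-50) = -1000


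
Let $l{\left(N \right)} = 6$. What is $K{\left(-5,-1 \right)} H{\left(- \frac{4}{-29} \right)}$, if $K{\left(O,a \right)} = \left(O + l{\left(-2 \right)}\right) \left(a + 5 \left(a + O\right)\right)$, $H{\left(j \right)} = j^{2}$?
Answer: $- \frac{496}{841} \approx -0.58977$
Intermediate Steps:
$K{\left(O,a \right)} = \left(6 + O\right) \left(5 O + 6 a\right)$ ($K{\left(O,a \right)} = \left(O + 6\right) \left(a + 5 \left(a + O\right)\right) = \left(6 + O\right) \left(a + 5 \left(O + a\right)\right) = \left(6 + O\right) \left(a + \left(5 O + 5 a\right)\right) = \left(6 + O\right) \left(5 O + 6 a\right)$)
$K{\left(-5,-1 \right)} H{\left(- \frac{4}{-29} \right)} = \left(5 \left(-5\right)^{2} + 30 \left(-5\right) + 36 \left(-1\right) + 6 \left(-5\right) \left(-1\right)\right) \left(- \frac{4}{-29}\right)^{2} = \left(5 \cdot 25 - 150 - 36 + 30\right) \left(\left(-4\right) \left(- \frac{1}{29}\right)\right)^{2} = \left(125 - 150 - 36 + 30\right) \left(\frac{4}{29}\right)^{2} = \left(-31\right) \frac{16}{841} = - \frac{496}{841}$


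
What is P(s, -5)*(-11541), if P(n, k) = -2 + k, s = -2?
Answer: 80787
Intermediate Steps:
P(s, -5)*(-11541) = (-2 - 5)*(-11541) = -7*(-11541) = 80787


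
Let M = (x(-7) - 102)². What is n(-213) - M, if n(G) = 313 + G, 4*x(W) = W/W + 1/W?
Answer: -2011025/196 ≈ -10260.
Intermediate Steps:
x(W) = ¼ + 1/(4*W) (x(W) = (W/W + 1/W)/4 = (1 + 1/W)/4 = ¼ + 1/(4*W))
M = 2030625/196 (M = ((¼)*(1 - 7)/(-7) - 102)² = ((¼)*(-⅐)*(-6) - 102)² = (3/14 - 102)² = (-1425/14)² = 2030625/196 ≈ 10360.)
n(-213) - M = (313 - 213) - 1*2030625/196 = 100 - 2030625/196 = -2011025/196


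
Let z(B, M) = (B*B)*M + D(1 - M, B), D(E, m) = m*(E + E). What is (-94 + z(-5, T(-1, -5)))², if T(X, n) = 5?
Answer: 5041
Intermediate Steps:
D(E, m) = 2*E*m (D(E, m) = m*(2*E) = 2*E*m)
z(B, M) = M*B² + 2*B*(1 - M) (z(B, M) = (B*B)*M + 2*(1 - M)*B = B²*M + 2*B*(1 - M) = M*B² + 2*B*(1 - M))
(-94 + z(-5, T(-1, -5)))² = (-94 - 5*(2 - 2*5 - 5*5))² = (-94 - 5*(2 - 10 - 25))² = (-94 - 5*(-33))² = (-94 + 165)² = 71² = 5041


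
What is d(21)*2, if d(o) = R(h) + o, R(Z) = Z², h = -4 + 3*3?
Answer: 92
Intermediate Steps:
h = 5 (h = -4 + 9 = 5)
d(o) = 25 + o (d(o) = 5² + o = 25 + o)
d(21)*2 = (25 + 21)*2 = 46*2 = 92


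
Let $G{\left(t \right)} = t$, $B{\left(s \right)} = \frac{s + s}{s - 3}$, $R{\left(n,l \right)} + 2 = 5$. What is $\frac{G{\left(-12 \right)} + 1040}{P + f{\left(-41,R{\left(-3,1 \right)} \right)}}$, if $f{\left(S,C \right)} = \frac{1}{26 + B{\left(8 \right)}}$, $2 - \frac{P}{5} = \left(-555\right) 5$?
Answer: $\frac{150088}{2027215} \approx 0.074037$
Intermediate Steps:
$R{\left(n,l \right)} = 3$ ($R{\left(n,l \right)} = -2 + 5 = 3$)
$B{\left(s \right)} = \frac{2 s}{-3 + s}$
$P = 13885$ ($P = 10 - 5 \left(\left(-555\right) 5\right) = 10 - -13875 = 10 + 13875 = 13885$)
$f{\left(S,C \right)} = \frac{5}{146}$ ($f{\left(S,C \right)} = \frac{1}{26 + 2 \cdot 8 \frac{1}{-3 + 8}} = \frac{1}{26 + 2 \cdot 8 \cdot \frac{1}{5}} = \frac{1}{26 + \frac{16}{5}} = \frac{1}{\frac{146}{5}} = \frac{5}{146}$)
$\frac{G{\left(-12 \right)} + 1040}{P + f{\left(-41,R{\left(-3,1 \right)} \right)}} = \frac{-12 + 1040}{13885 + \frac{5}{146}} = \frac{1028}{\frac{2027215}{146}} = 1028 \cdot \frac{146}{2027215} = \frac{150088}{2027215}$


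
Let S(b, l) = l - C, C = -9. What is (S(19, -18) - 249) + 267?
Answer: 9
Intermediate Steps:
S(b, l) = 9 + l (S(b, l) = l - 1*(-9) = l + 9 = 9 + l)
(S(19, -18) - 249) + 267 = ((9 - 18) - 249) + 267 = (-9 - 249) + 267 = -258 + 267 = 9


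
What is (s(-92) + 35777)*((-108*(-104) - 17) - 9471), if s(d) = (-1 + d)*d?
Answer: 77316752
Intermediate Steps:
s(d) = d*(-1 + d)
(s(-92) + 35777)*((-108*(-104) - 17) - 9471) = (-92*(-1 - 92) + 35777)*((-108*(-104) - 17) - 9471) = (-92*(-93) + 35777)*((11232 - 17) - 9471) = (8556 + 35777)*(11215 - 9471) = 44333*1744 = 77316752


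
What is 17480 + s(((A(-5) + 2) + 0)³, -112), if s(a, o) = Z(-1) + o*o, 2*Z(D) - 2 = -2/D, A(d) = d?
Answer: 30026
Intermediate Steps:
Z(D) = 1 - 1/D (Z(D) = 1 + (-2/D)/2 = 1 - 1/D)
s(a, o) = 2 + o² (s(a, o) = (-1 - 1)/(-1) + o*o = -1*(-2) + o² = 2 + o²)
17480 + s(((A(-5) + 2) + 0)³, -112) = 17480 + (2 + (-112)²) = 17480 + (2 + 12544) = 17480 + 12546 = 30026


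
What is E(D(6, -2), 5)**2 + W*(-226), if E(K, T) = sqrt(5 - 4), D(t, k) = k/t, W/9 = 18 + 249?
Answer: -543077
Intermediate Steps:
W = 2403 (W = 9*(18 + 249) = 9*267 = 2403)
E(K, T) = 1 (E(K, T) = sqrt(1) = 1)
E(D(6, -2), 5)**2 + W*(-226) = 1**2 + 2403*(-226) = 1 - 543078 = -543077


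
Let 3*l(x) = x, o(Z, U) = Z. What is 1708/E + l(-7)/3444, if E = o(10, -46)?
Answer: 1260499/7380 ≈ 170.80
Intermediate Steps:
E = 10
l(x) = x/3
1708/E + l(-7)/3444 = 1708/10 + ((⅓)*(-7))/3444 = 1708*(⅒) - 7/3*1/3444 = 854/5 - 1/1476 = 1260499/7380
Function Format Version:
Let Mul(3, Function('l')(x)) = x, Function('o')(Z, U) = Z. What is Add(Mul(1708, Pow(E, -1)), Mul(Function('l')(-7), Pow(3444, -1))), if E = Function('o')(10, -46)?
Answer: Rational(1260499, 7380) ≈ 170.80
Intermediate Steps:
E = 10
Function('l')(x) = Mul(Rational(1, 3), x)
Add(Mul(1708, Pow(E, -1)), Mul(Function('l')(-7), Pow(3444, -1))) = Add(Mul(1708, Pow(10, -1)), Mul(Mul(Rational(1, 3), -7), Pow(3444, -1))) = Add(Mul(1708, Rational(1, 10)), Mul(Rational(-7, 3), Rational(1, 3444))) = Add(Rational(854, 5), Rational(-1, 1476)) = Rational(1260499, 7380)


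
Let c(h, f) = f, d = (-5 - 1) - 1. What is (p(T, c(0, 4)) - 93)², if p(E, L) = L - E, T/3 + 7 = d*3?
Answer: 25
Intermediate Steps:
d = -7 (d = -6 - 1 = -7)
T = -84 (T = -21 + 3*(-7*3) = -21 + 3*(-21) = -21 - 63 = -84)
(p(T, c(0, 4)) - 93)² = ((4 - 1*(-84)) - 93)² = ((4 + 84) - 93)² = (88 - 93)² = (-5)² = 25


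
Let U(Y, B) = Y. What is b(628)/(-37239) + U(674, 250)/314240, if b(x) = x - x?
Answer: 337/157120 ≈ 0.0021449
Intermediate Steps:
b(x) = 0
b(628)/(-37239) + U(674, 250)/314240 = 0/(-37239) + 674/314240 = 0*(-1/37239) + 674*(1/314240) = 0 + 337/157120 = 337/157120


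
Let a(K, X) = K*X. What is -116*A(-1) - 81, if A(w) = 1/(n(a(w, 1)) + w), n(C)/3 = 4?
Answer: -1007/11 ≈ -91.545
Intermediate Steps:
n(C) = 12 (n(C) = 3*4 = 12)
A(w) = 1/(12 + w)
-116*A(-1) - 81 = -116/(12 - 1) - 81 = -116/11 - 81 = -1007/11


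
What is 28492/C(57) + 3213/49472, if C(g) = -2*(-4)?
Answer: 176197741/49472 ≈ 3561.6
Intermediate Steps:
C(g) = 8
28492/C(57) + 3213/49472 = 28492/8 + 3213/49472 = 28492*(⅛) + 3213*(1/49472) = 7123/2 + 3213/49472 = 176197741/49472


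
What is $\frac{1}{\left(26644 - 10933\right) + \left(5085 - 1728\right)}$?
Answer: $\frac{1}{19068} \approx 5.2444 \cdot 10^{-5}$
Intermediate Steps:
$\frac{1}{\left(26644 - 10933\right) + \left(5085 - 1728\right)} = \frac{1}{15711 + \left(5085 - 1728\right)} = \frac{1}{15711 + 3357} = \frac{1}{19068}$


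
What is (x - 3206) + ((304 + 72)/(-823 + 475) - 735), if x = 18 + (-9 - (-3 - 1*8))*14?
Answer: -338959/87 ≈ -3896.1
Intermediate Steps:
x = 46 (x = 18 + (-9 - (-3 - 8))*14 = 18 + (-9 - 1*(-11))*14 = 18 + (-9 + 11)*14 = 18 + 2*14 = 18 + 28 = 46)
(x - 3206) + ((304 + 72)/(-823 + 475) - 735) = (46 - 3206) + ((304 + 72)/(-823 + 475) - 735) = -3160 + (376/(-348) - 735) = -3160 + (376*(-1/348) - 735) = -3160 + (-94/87 - 735) = -3160 - 64039/87 = -338959/87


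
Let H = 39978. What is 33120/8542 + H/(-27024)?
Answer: 46128567/19236584 ≈ 2.3980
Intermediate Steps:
33120/8542 + H/(-27024) = 33120/8542 + 39978/(-27024) = 33120*(1/8542) + 39978*(-1/27024) = 16560/4271 - 6663/4504 = 46128567/19236584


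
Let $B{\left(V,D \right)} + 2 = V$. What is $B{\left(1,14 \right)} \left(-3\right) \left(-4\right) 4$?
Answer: $-48$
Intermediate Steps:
$B{\left(V,D \right)} = -2 + V$
$B{\left(1,14 \right)} \left(-3\right) \left(-4\right) 4 = \left(-2 + 1\right) \left(-3\right) \left(-4\right) 4 = - 12 \cdot 4 = \left(-1\right) 48 = -48$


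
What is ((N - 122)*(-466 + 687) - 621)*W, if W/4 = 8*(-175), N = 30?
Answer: 117336800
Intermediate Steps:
W = -5600 (W = 4*(8*(-175)) = 4*(-1400) = -5600)
((N - 122)*(-466 + 687) - 621)*W = ((30 - 122)*(-466 + 687) - 621)*(-5600) = (-92*221 - 621)*(-5600) = (-20332 - 621)*(-5600) = -20953*(-5600) = 117336800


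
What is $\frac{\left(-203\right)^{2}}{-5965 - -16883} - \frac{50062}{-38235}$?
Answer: $\frac{2122203031}{417449730} \approx 5.0837$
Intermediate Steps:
$\frac{\left(-203\right)^{2}}{-5965 - -16883} - \frac{50062}{-38235} = \frac{41209}{-5965 + 16883} - - \frac{50062}{38235} = \frac{41209}{10918} + \frac{50062}{38235} = \frac{2122203031}{417449730}$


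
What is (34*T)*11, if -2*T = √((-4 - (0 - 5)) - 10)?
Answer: -561*I ≈ -561.0*I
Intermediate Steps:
T = -3*I/2 (T = -√((-4 - (0 - 5)) - 10)/2 = -√((-4 - 1*(-5)) - 10)/2 = -√((-4 + 5) - 10)/2 = -√(1 - 10)/2 = -3*I/2 ≈ -1.5*I)
(34*T)*11 = (34*(-3*I/2))*11 = -51*I*11 = -561*I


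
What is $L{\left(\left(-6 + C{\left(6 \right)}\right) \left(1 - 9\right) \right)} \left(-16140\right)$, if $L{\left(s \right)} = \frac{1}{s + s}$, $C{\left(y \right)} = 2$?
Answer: $- \frac{4035}{16} \approx -252.19$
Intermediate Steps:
$L{\left(s \right)} = \frac{1}{2 s}$
$L{\left(\left(-6 + C{\left(6 \right)}\right) \left(1 - 9\right) \right)} \left(-16140\right) = \frac{1}{2 \left(-6 + 2\right) \left(1 - 9\right)} \left(-16140\right) = \frac{1}{2 \left(\left(-4\right) \left(-8\right)\right)} \left(-16140\right) = \frac{1}{2 \cdot 32} \left(-16140\right) = \frac{1}{2} \cdot \frac{1}{32} \left(-16140\right) = \frac{1}{64} \left(-16140\right) = - \frac{4035}{16}$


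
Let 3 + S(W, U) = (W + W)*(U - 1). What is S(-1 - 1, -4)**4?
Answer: 83521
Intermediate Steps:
S(W, U) = -3 + 2*W*(-1 + U) (S(W, U) = -3 + (W + W)*(U - 1) = -3 + (2*W)*(-1 + U) = -3 + 2*W*(-1 + U))
S(-1 - 1, -4)**4 = (-3 - 2*(-1 - 1) + 2*(-4)*(-1 - 1))**4 = (-3 - 2*(-2) + 2*(-4)*(-2))**4 = (-3 + 4 + 16)**4 = 17**4 = 83521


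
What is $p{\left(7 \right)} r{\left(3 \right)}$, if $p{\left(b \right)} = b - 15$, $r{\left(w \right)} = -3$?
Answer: $24$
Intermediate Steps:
$p{\left(b \right)} = -15 + b$
$p{\left(7 \right)} r{\left(3 \right)} = \left(-15 + 7\right) \left(-3\right) = \left(-8\right) \left(-3\right) = 24$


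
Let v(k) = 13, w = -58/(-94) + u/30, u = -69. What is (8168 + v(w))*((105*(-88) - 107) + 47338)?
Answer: 310804371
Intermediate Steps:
w = -791/470 (w = -58/(-94) - 69/30 = -58*(-1/94) - 69*1/30 = 29/47 - 23/10 = -791/470 ≈ -1.6830)
(8168 + v(w))*((105*(-88) - 107) + 47338) = (8168 + 13)*((105*(-88) - 107) + 47338) = 8181*((-9240 - 107) + 47338) = 8181*(-9347 + 47338) = 8181*37991 = 310804371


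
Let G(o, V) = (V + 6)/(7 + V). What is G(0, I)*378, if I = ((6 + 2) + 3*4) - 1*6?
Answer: 360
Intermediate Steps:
I = 14 (I = (8 + 12) - 6 = 20 - 6 = 14)
G(o, V) = (6 + V)/(7 + V)
G(0, I)*378 = ((6 + 14)/(7 + 14))*378 = (20/21)*378 = 360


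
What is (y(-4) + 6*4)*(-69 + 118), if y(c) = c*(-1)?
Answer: 1372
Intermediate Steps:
y(c) = -c
(y(-4) + 6*4)*(-69 + 118) = (-1*(-4) + 6*4)*(-69 + 118) = (4 + 24)*49 = 28*49 = 1372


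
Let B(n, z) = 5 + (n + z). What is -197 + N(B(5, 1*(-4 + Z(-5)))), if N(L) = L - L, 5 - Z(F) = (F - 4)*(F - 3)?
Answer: -197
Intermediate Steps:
Z(F) = 5 - (-4 + F)*(-3 + F) (Z(F) = 5 - (F - 4)*(F - 3) = 5 - (-4 + F)*(-3 + F))
B(n, z) = 5 + n + z
N(L) = 0
-197 + N(B(5, 1*(-4 + Z(-5)))) = -197 + 0 = -197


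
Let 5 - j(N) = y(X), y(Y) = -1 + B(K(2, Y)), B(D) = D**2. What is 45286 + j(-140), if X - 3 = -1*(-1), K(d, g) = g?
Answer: 45276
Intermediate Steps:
X = 4 (X = 3 - 1*(-1) = 3 + 1 = 4)
y(Y) = -1 + Y**2
j(N) = -10 (j(N) = 5 - (-1 + 4**2) = 5 - (-1 + 16) = 5 - 1*15 = 5 - 15 = -10)
45286 + j(-140) = 45286 - 10 = 45276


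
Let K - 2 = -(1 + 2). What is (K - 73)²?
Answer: 5476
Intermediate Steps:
K = -1 (K = 2 - (1 + 2) = 2 - 1*3 = 2 - 3 = -1)
(K - 73)² = (-1 - 73)² = (-74)² = 5476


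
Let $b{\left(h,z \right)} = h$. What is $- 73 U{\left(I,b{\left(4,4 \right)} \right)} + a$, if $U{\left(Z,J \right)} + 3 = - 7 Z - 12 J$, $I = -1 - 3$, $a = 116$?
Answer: $1795$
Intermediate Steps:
$I = -4$
$U{\left(Z,J \right)} = -3 - 12 J - 7 Z$ ($U{\left(Z,J \right)} = -3 - \left(7 Z + 12 J\right) = -3 - 12 J - 7 Z$)
$- 73 U{\left(I,b{\left(4,4 \right)} \right)} + a = - 73 \left(-3 - 48 - -28\right) + 116 = - 73 \left(-3 - 48 + 28\right) + 116 = \left(-73\right) \left(-23\right) + 116 = 1679 + 116 = 1795$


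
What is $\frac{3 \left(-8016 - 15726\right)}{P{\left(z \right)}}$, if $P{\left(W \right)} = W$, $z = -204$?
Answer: $\frac{11871}{34} \approx 349.15$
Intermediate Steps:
$\frac{3 \left(-8016 - 15726\right)}{P{\left(z \right)}} = \frac{3 \left(-8016 - 15726\right)}{-204} = 3 \left(-8016 - 15726\right) \left(- \frac{1}{204}\right) = 3 \left(-23742\right) \left(- \frac{1}{204}\right) = \left(-71226\right) \left(- \frac{1}{204}\right) = \frac{11871}{34}$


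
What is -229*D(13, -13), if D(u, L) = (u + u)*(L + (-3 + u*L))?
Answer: 1101490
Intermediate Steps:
D(u, L) = 2*u*(-3 + L + L*u) (D(u, L) = (2*u)*(L + (-3 + L*u)) = (2*u)*(-3 + L + L*u) = 2*u*(-3 + L + L*u))
-229*D(13, -13) = -458*13*(-3 - 13 - 13*13) = -458*13*(-3 - 13 - 169) = -458*13*(-185) = -229*(-4810) = 1101490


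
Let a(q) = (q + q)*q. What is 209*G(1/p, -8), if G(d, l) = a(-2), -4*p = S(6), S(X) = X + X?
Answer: 1672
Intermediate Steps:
a(q) = 2*q² (a(q) = (2*q)*q = 2*q²)
S(X) = 2*X
p = -3 (p = -6/2 = -¼*12 = -3)
G(d, l) = 8 (G(d, l) = 2*(-2)² = 2*4 = 8)
209*G(1/p, -8) = 209*8 = 1672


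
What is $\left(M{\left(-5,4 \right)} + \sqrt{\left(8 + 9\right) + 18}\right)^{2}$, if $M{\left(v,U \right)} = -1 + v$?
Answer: $\left(6 - \sqrt{35}\right)^{2} \approx 0.0070426$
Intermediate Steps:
$\left(M{\left(-5,4 \right)} + \sqrt{\left(8 + 9\right) + 18}\right)^{2} = \left(\left(-1 - 5\right) + \sqrt{\left(8 + 9\right) + 18}\right)^{2} = \left(-6 + \sqrt{17 + 18}\right)^{2} = \left(-6 + \sqrt{35}\right)^{2}$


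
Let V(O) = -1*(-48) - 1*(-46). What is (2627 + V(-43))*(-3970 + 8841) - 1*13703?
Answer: 13240288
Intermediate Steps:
V(O) = 94 (V(O) = 48 + 46 = 94)
(2627 + V(-43))*(-3970 + 8841) - 1*13703 = (2627 + 94)*(-3970 + 8841) - 1*13703 = 2721*4871 - 13703 = 13253991 - 13703 = 13240288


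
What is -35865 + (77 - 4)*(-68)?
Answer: -40829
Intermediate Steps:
-35865 + (77 - 4)*(-68) = -35865 + 73*(-68) = -35865 - 4964 = -40829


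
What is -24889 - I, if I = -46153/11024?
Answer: -274330183/11024 ≈ -24885.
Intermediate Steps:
I = -46153/11024 (I = -46153*1/11024 = -46153/11024 ≈ -4.1866)
-24889 - I = -24889 - 1*(-46153/11024) = -24889 + 46153/11024 = -274330183/11024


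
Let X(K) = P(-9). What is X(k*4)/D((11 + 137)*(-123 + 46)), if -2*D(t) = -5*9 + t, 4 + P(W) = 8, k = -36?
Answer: 8/11441 ≈ 0.00069924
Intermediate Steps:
P(W) = 4 (P(W) = -4 + 8 = 4)
X(K) = 4
D(t) = 45/2 - t/2 (D(t) = -(-5*9 + t)/2 = -(-45 + t)/2 = 45/2 - t/2)
X(k*4)/D((11 + 137)*(-123 + 46)) = 4/(45/2 - (11 + 137)*(-123 + 46)/2) = 4/(45/2 - 74*(-77)) = 4/(45/2 - ½*(-11396)) = 4/(45/2 + 5698) = 4/(11441/2) = 4*(2/11441) = 8/11441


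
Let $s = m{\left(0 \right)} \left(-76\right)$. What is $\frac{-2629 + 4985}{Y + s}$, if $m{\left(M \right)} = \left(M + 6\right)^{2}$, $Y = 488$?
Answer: $- \frac{589}{562} \approx -1.048$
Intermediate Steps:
$m{\left(M \right)} = \left(6 + M\right)^{2}$
$s = -2736$ ($s = \left(6 + 0\right)^{2} \left(-76\right) = 6^{2} \left(-76\right) = 36 \left(-76\right) = -2736$)
$\frac{-2629 + 4985}{Y + s} = \frac{-2629 + 4985}{488 - 2736} = \frac{2356}{-2248} = 2356 \left(- \frac{1}{2248}\right) = - \frac{589}{562}$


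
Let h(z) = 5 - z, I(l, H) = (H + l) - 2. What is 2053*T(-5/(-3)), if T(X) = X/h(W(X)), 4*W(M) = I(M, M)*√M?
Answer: 92385/134 + 2053*√15/134 ≈ 748.78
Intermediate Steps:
I(l, H) = -2 + H + l
W(M) = √M*(-2 + 2*M)/4 (W(M) = ((-2 + M + M)*√M)/4 = ((-2 + 2*M)*√M)/4 = (√M*(-2 + 2*M))/4 = √M*(-2 + 2*M)/4)
T(X) = X/(5 - √X*(-1 + X)/2)
2053*T(-5/(-3)) = 2053*(-2*(-5/(-3))/(-10 + √(-5/(-3))*(-1 - 5/(-3)))) = 2053*(-2*(-5*(-⅓))/(-10 + √(-5*(-⅓))*(-1 - 5*(-⅓)))) = 2053*(-2*5/3/(-10 + √(5/3)*(-1 + 5/3))) = 2053*(-2*5/3/(-10 + (√15/3)*(⅔))) = 2053*(-2*5/3/(-10 + 2*√15/9)) = 2053*(-10/(3*(-10 + 2*√15/9))) = -20530/(3*(-10 + 2*√15/9))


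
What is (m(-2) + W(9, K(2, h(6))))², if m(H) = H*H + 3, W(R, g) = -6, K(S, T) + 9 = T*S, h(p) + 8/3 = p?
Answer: 1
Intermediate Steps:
h(p) = -8/3 + p
K(S, T) = -9 + S*T (K(S, T) = -9 + T*S = -9 + S*T)
m(H) = 3 + H² (m(H) = H² + 3 = 3 + H²)
(m(-2) + W(9, K(2, h(6))))² = ((3 + (-2)²) - 6)² = ((3 + 4) - 6)² = (7 - 6)² = 1² = 1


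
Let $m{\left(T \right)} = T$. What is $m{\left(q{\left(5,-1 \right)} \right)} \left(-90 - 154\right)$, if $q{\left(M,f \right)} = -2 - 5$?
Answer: $1708$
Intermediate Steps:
$q{\left(M,f \right)} = -7$
$m{\left(q{\left(5,-1 \right)} \right)} \left(-90 - 154\right) = - 7 \left(-90 - 154\right) = \left(-7\right) \left(-244\right) = 1708$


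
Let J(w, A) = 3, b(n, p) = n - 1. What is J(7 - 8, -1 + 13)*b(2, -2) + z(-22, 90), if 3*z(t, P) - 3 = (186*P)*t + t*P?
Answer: -123416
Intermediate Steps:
b(n, p) = -1 + n
z(t, P) = 1 + 187*P*t/3 (z(t, P) = 1 + ((186*P)*t + t*P)/3 = 1 + (186*P*t + P*t)/3 = 1 + (187*P*t)/3 = 1 + 187*P*t/3)
J(7 - 8, -1 + 13)*b(2, -2) + z(-22, 90) = 3*(-1 + 2) + (1 + (187/3)*90*(-22)) = 3*1 + (1 - 123420) = 3 - 123419 = -123416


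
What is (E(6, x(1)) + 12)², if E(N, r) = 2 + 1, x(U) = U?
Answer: 225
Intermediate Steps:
E(N, r) = 3
(E(6, x(1)) + 12)² = (3 + 12)² = 15² = 225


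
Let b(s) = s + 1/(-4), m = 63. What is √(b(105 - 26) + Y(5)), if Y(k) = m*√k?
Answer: 3*√(35 + 28*√5)/2 ≈ 14.820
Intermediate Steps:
Y(k) = 63*√k
b(s) = -¼ + s (b(s) = s - ¼ = -¼ + s)
√(b(105 - 26) + Y(5)) = √((-¼ + (105 - 26)) + 63*√5) = √((-¼ + 79) + 63*√5) = √(315/4 + 63*√5)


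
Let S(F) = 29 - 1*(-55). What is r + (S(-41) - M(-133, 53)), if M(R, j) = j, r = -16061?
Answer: -16030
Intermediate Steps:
S(F) = 84 (S(F) = 29 + 55 = 84)
r + (S(-41) - M(-133, 53)) = -16061 + (84 - 1*53) = -16061 + (84 - 53) = -16061 + 31 = -16030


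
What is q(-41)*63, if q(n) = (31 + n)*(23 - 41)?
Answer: 11340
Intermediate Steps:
q(n) = -558 - 18*n (q(n) = (31 + n)*(-18) = -558 - 18*n)
q(-41)*63 = (-558 - 18*(-41))*63 = (-558 + 738)*63 = 180*63 = 11340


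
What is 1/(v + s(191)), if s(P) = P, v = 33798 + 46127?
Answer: 1/80116 ≈ 1.2482e-5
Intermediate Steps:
v = 79925
1/(v + s(191)) = 1/(79925 + 191) = 1/80116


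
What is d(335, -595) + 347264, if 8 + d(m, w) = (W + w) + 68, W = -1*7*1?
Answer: 346722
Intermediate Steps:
W = -7 (W = -7*1 = -7)
d(m, w) = 53 + w (d(m, w) = -8 + ((-7 + w) + 68) = -8 + (61 + w) = 53 + w)
d(335, -595) + 347264 = (53 - 595) + 347264 = -542 + 347264 = 346722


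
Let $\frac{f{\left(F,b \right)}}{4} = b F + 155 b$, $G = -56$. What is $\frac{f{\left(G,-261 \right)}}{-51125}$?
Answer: $\frac{103356}{51125} \approx 2.0216$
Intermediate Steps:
$f{\left(F,b \right)} = 620 b + 4 F b$ ($f{\left(F,b \right)} = 4 \left(b F + 155 b\right) = 4 \left(F b + 155 b\right) = 4 \left(155 b + F b\right) = 620 b + 4 F b$)
$\frac{f{\left(G,-261 \right)}}{-51125} = \frac{4 \left(-261\right) \left(155 - 56\right)}{-51125} = 4 \left(-261\right) 99 \left(- \frac{1}{51125}\right) = \left(-103356\right) \left(- \frac{1}{51125}\right) = \frac{103356}{51125}$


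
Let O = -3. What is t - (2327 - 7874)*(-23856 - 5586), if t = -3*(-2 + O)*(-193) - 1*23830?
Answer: -163341499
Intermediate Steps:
t = -26725 (t = -3*(-2 - 3)*(-193) - 1*23830 = -3*(-5)*(-193) - 23830 = 15*(-193) - 23830 = -2895 - 23830 = -26725)
t - (2327 - 7874)*(-23856 - 5586) = -26725 - (2327 - 7874)*(-23856 - 5586) = -26725 - (-5547)*(-29442) = -26725 - 1*163314774 = -26725 - 163314774 = -163341499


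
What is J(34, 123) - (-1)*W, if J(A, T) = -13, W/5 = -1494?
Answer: -7483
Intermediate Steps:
W = -7470 (W = 5*(-1494) = -7470)
J(34, 123) - (-1)*W = -13 - (-1)*(-7470) = -13 - 1*7470 = -13 - 7470 = -7483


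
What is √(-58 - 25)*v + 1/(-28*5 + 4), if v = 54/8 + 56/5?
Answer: -1/136 + 359*I*√83/20 ≈ -0.0073529 + 163.53*I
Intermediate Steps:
v = 359/20 (v = 54*(⅛) + 56*(⅕) = 27/4 + 56/5 = 359/20 ≈ 17.950)
√(-58 - 25)*v + 1/(-28*5 + 4) = √(-58 - 25)*(359/20) + 1/(-28*5 + 4) = √(-83)*(359/20) + 1/(-7*20 + 4) = (I*√83)*(359/20) + 1/(-140 + 4) = 359*I*√83/20 + 1/(-136) = 359*I*√83/20 - 1/136 = -1/136 + 359*I*√83/20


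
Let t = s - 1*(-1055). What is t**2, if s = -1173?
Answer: 13924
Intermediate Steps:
t = -118 (t = -1173 - 1*(-1055) = -1173 + 1055 = -118)
t**2 = (-118)**2 = 13924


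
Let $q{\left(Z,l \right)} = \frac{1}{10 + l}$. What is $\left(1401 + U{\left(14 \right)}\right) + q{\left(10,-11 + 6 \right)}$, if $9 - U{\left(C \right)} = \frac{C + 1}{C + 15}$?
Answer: $\frac{204404}{145} \approx 1409.7$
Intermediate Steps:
$U{\left(C \right)} = 9 - \frac{1 + C}{15 + C}$ ($U{\left(C \right)} = 9 - \frac{C + 1}{C + 15} = 9 - \frac{1 + C}{15 + C}$)
$\left(1401 + U{\left(14 \right)}\right) + q{\left(10,-11 + 6 \right)} = \left(1401 + \frac{2 \left(67 + 4 \cdot 14\right)}{15 + 14}\right) + \frac{1}{10 + \left(-11 + 6\right)} = \left(1401 + \frac{2 \left(67 + 56\right)}{29}\right) + \frac{1}{10 - 5} = \left(1401 + 2 \cdot \frac{1}{29} \cdot 123\right) + \frac{1}{5} = \left(1401 + \frac{246}{29}\right) + \frac{1}{5} = \frac{40875}{29} + \frac{1}{5} = \frac{204404}{145}$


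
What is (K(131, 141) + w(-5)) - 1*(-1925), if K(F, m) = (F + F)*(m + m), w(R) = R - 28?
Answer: 75776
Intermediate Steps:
w(R) = -28 + R
K(F, m) = 4*F*m (K(F, m) = (2*F)*(2*m) = 4*F*m)
(K(131, 141) + w(-5)) - 1*(-1925) = (4*131*141 + (-28 - 5)) - 1*(-1925) = (73884 - 33) + 1925 = 73851 + 1925 = 75776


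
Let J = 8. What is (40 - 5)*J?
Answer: 280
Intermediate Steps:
(40 - 5)*J = (40 - 5)*8 = 35*8 = 280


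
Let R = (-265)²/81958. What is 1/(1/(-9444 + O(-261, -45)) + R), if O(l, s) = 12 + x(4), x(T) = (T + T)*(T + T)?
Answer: 383891272/328892921 ≈ 1.1672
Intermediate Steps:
x(T) = 4*T² (x(T) = (2*T)*(2*T) = 4*T²)
R = 70225/81958 (R = 70225*(1/81958) = 70225/81958 ≈ 0.85684)
O(l, s) = 76 (O(l, s) = 12 + 4*4² = 12 + 4*16 = 12 + 64 = 76)
1/(1/(-9444 + O(-261, -45)) + R) = 1/(1/(-9444 + 76) + 70225/81958) = 1/(1/(-9368) + 70225/81958) = 1/(-1/9368 + 70225/81958) = 1/(328892921/383891272) = 383891272/328892921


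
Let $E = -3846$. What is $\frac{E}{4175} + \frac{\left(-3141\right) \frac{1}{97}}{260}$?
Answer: $- \frac{22021959}{21058700} \approx -1.0457$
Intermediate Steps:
$\frac{E}{4175} + \frac{\left(-3141\right) \frac{1}{97}}{260} = - \frac{3846}{4175} + \frac{\left(-3141\right) \frac{1}{97}}{260} = \left(-3846\right) \frac{1}{4175} + \left(-3141\right) \frac{1}{97} \cdot \frac{1}{260} = - \frac{3846}{4175} - \frac{3141}{25220} = - \frac{22021959}{21058700}$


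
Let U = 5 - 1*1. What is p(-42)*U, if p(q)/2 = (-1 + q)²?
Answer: 14792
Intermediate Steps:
p(q) = 2*(-1 + q)²
U = 4 (U = 5 - 1 = 4)
p(-42)*U = (2*(-1 - 42)²)*4 = (2*(-43)²)*4 = (2*1849)*4 = 3698*4 = 14792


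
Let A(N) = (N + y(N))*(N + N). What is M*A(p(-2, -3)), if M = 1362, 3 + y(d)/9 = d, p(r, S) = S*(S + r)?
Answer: 5025780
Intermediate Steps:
y(d) = -27 + 9*d
A(N) = 2*N*(-27 + 10*N) (A(N) = (N + (-27 + 9*N))*(N + N) = (-27 + 10*N)*(2*N) = 2*N*(-27 + 10*N))
M*A(p(-2, -3)) = 1362*(2*(-3*(-3 - 2))*(-27 + 10*(-3*(-3 - 2)))) = 1362*(2*(-3*(-5))*(-27 + 10*(-3*(-5)))) = 1362*(2*15*(-27 + 10*15)) = 1362*(2*15*(-27 + 150)) = 1362*(2*15*123) = 1362*3690 = 5025780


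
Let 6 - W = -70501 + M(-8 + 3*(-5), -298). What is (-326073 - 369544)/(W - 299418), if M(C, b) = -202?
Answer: 733/241 ≈ 3.0415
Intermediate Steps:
W = 70709 (W = 6 - (-70501 - 202) = 6 - 1*(-70703) = 6 + 70703 = 70709)
(-326073 - 369544)/(W - 299418) = (-326073 - 369544)/(70709 - 299418) = -695617/(-228709) = -695617*(-1/228709) = 733/241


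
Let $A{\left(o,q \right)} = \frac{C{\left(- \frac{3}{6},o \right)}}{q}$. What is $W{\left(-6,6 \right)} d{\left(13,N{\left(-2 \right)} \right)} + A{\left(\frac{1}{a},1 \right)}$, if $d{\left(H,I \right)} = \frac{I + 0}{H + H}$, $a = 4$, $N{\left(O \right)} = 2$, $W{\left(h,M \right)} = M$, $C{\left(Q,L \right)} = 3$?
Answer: $\frac{45}{13} \approx 3.4615$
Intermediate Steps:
$d{\left(H,I \right)} = \frac{I}{2 H}$
$A{\left(o,q \right)} = \frac{3}{q}$
$W{\left(-6,6 \right)} d{\left(13,N{\left(-2 \right)} \right)} + A{\left(\frac{1}{a},1 \right)} = 6 \cdot \frac{1}{2} \cdot 2 \cdot \frac{1}{13} + \frac{3}{1} = 6 \cdot \frac{1}{2} \cdot 2 \cdot \frac{1}{13} + 3 \cdot 1 = 6 \cdot \frac{1}{13} + 3 = \frac{6}{13} + 3 = \frac{45}{13}$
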